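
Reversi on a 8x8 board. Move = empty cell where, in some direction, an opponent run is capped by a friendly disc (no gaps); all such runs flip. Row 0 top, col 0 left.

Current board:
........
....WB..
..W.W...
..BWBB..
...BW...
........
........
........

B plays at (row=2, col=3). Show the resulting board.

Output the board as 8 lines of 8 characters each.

Answer: ........
....WB..
..WBW...
..BBBB..
...BW...
........
........
........

Derivation:
Place B at (2,3); scan 8 dirs for brackets.
Dir NW: first cell '.' (not opp) -> no flip
Dir N: first cell '.' (not opp) -> no flip
Dir NE: opp run (1,4), next='.' -> no flip
Dir W: opp run (2,2), next='.' -> no flip
Dir E: opp run (2,4), next='.' -> no flip
Dir SW: first cell 'B' (not opp) -> no flip
Dir S: opp run (3,3) capped by B -> flip
Dir SE: first cell 'B' (not opp) -> no flip
All flips: (3,3)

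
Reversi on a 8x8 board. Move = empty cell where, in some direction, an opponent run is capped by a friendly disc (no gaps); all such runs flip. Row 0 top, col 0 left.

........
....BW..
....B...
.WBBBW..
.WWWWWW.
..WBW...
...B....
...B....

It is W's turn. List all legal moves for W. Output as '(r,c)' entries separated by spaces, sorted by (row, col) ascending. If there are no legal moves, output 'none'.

(0,3): no bracket -> illegal
(0,4): flips 3 -> legal
(0,5): no bracket -> illegal
(1,3): flips 2 -> legal
(2,1): flips 1 -> legal
(2,2): flips 2 -> legal
(2,3): flips 3 -> legal
(2,5): flips 1 -> legal
(6,2): flips 1 -> legal
(6,4): flips 1 -> legal
(7,2): flips 1 -> legal
(7,4): flips 1 -> legal

Answer: (0,4) (1,3) (2,1) (2,2) (2,3) (2,5) (6,2) (6,4) (7,2) (7,4)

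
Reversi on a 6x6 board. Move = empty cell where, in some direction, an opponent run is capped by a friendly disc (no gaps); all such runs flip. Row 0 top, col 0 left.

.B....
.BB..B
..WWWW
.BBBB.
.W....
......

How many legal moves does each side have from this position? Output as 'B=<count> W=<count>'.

Answer: B=5 W=9

Derivation:
-- B to move --
(1,3): flips 2 -> legal
(1,4): flips 2 -> legal
(2,1): no bracket -> illegal
(3,0): no bracket -> illegal
(3,5): flips 1 -> legal
(4,0): no bracket -> illegal
(4,2): no bracket -> illegal
(5,0): flips 1 -> legal
(5,1): flips 1 -> legal
(5,2): no bracket -> illegal
B mobility = 5
-- W to move --
(0,0): flips 1 -> legal
(0,2): flips 1 -> legal
(0,3): no bracket -> illegal
(0,4): no bracket -> illegal
(0,5): flips 1 -> legal
(1,0): no bracket -> illegal
(1,3): no bracket -> illegal
(1,4): no bracket -> illegal
(2,0): no bracket -> illegal
(2,1): flips 1 -> legal
(3,0): no bracket -> illegal
(3,5): no bracket -> illegal
(4,0): flips 1 -> legal
(4,2): flips 2 -> legal
(4,3): flips 2 -> legal
(4,4): flips 2 -> legal
(4,5): flips 1 -> legal
W mobility = 9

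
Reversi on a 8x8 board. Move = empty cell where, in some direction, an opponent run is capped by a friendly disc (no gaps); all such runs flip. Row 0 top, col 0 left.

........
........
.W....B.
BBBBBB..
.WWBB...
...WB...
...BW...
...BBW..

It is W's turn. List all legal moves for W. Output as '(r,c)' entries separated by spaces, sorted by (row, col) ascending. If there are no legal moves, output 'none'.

Answer: (1,7) (2,0) (2,2) (2,3) (2,4) (4,5) (5,5) (6,2) (6,5) (7,2)

Derivation:
(1,5): no bracket -> illegal
(1,6): no bracket -> illegal
(1,7): flips 3 -> legal
(2,0): flips 1 -> legal
(2,2): flips 1 -> legal
(2,3): flips 3 -> legal
(2,4): flips 4 -> legal
(2,5): no bracket -> illegal
(2,7): no bracket -> illegal
(3,6): no bracket -> illegal
(3,7): no bracket -> illegal
(4,0): no bracket -> illegal
(4,5): flips 2 -> legal
(4,6): no bracket -> illegal
(5,2): no bracket -> illegal
(5,5): flips 1 -> legal
(6,2): flips 1 -> legal
(6,5): flips 3 -> legal
(7,2): flips 2 -> legal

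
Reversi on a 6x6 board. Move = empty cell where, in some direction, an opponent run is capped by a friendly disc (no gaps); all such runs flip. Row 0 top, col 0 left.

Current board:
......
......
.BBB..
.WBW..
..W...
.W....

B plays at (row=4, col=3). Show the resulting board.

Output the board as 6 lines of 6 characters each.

Place B at (4,3); scan 8 dirs for brackets.
Dir NW: first cell 'B' (not opp) -> no flip
Dir N: opp run (3,3) capped by B -> flip
Dir NE: first cell '.' (not opp) -> no flip
Dir W: opp run (4,2), next='.' -> no flip
Dir E: first cell '.' (not opp) -> no flip
Dir SW: first cell '.' (not opp) -> no flip
Dir S: first cell '.' (not opp) -> no flip
Dir SE: first cell '.' (not opp) -> no flip
All flips: (3,3)

Answer: ......
......
.BBB..
.WBB..
..WB..
.W....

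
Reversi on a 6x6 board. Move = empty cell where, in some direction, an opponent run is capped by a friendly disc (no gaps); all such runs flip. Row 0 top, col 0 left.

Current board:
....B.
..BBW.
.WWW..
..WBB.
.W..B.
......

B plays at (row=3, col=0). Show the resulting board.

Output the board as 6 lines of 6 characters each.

Place B at (3,0); scan 8 dirs for brackets.
Dir NW: edge -> no flip
Dir N: first cell '.' (not opp) -> no flip
Dir NE: opp run (2,1) capped by B -> flip
Dir W: edge -> no flip
Dir E: first cell '.' (not opp) -> no flip
Dir SW: edge -> no flip
Dir S: first cell '.' (not opp) -> no flip
Dir SE: opp run (4,1), next='.' -> no flip
All flips: (2,1)

Answer: ....B.
..BBW.
.BWW..
B.WBB.
.W..B.
......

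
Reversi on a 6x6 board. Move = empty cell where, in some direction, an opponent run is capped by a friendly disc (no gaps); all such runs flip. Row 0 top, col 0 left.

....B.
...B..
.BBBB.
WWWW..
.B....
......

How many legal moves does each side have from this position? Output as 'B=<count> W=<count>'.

-- B to move --
(2,0): no bracket -> illegal
(3,4): no bracket -> illegal
(4,0): flips 1 -> legal
(4,2): flips 2 -> legal
(4,3): flips 2 -> legal
(4,4): flips 1 -> legal
B mobility = 4
-- W to move --
(0,2): no bracket -> illegal
(0,3): flips 2 -> legal
(0,5): no bracket -> illegal
(1,0): flips 1 -> legal
(1,1): flips 2 -> legal
(1,2): flips 2 -> legal
(1,4): flips 1 -> legal
(1,5): flips 1 -> legal
(2,0): no bracket -> illegal
(2,5): no bracket -> illegal
(3,4): no bracket -> illegal
(3,5): no bracket -> illegal
(4,0): no bracket -> illegal
(4,2): no bracket -> illegal
(5,0): flips 1 -> legal
(5,1): flips 1 -> legal
(5,2): flips 1 -> legal
W mobility = 9

Answer: B=4 W=9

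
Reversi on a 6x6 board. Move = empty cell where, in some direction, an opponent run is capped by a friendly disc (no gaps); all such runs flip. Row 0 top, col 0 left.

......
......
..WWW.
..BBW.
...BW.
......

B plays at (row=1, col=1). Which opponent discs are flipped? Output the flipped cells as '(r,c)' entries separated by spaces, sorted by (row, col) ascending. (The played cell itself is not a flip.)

Dir NW: first cell '.' (not opp) -> no flip
Dir N: first cell '.' (not opp) -> no flip
Dir NE: first cell '.' (not opp) -> no flip
Dir W: first cell '.' (not opp) -> no flip
Dir E: first cell '.' (not opp) -> no flip
Dir SW: first cell '.' (not opp) -> no flip
Dir S: first cell '.' (not opp) -> no flip
Dir SE: opp run (2,2) capped by B -> flip

Answer: (2,2)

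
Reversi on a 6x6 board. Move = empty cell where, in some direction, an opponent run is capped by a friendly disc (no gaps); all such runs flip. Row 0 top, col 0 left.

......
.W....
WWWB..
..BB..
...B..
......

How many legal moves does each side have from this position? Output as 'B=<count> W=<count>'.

-- B to move --
(0,0): flips 2 -> legal
(0,1): no bracket -> illegal
(0,2): no bracket -> illegal
(1,0): flips 1 -> legal
(1,2): flips 1 -> legal
(1,3): no bracket -> illegal
(3,0): no bracket -> illegal
(3,1): no bracket -> illegal
B mobility = 3
-- W to move --
(1,2): no bracket -> illegal
(1,3): no bracket -> illegal
(1,4): no bracket -> illegal
(2,4): flips 1 -> legal
(3,1): no bracket -> illegal
(3,4): no bracket -> illegal
(4,1): no bracket -> illegal
(4,2): flips 1 -> legal
(4,4): flips 1 -> legal
(5,2): no bracket -> illegal
(5,3): no bracket -> illegal
(5,4): flips 2 -> legal
W mobility = 4

Answer: B=3 W=4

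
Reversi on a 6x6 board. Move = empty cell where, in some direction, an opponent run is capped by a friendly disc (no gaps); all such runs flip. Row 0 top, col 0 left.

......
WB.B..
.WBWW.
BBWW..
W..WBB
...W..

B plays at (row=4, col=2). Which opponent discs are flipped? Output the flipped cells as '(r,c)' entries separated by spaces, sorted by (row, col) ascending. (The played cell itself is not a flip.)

Answer: (3,2) (4,3)

Derivation:
Dir NW: first cell 'B' (not opp) -> no flip
Dir N: opp run (3,2) capped by B -> flip
Dir NE: opp run (3,3) (2,4), next='.' -> no flip
Dir W: first cell '.' (not opp) -> no flip
Dir E: opp run (4,3) capped by B -> flip
Dir SW: first cell '.' (not opp) -> no flip
Dir S: first cell '.' (not opp) -> no flip
Dir SE: opp run (5,3), next=edge -> no flip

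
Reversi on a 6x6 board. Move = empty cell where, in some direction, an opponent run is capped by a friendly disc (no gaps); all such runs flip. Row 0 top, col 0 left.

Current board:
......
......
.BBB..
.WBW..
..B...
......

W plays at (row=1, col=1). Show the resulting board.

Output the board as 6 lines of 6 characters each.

Answer: ......
.W....
.WWB..
.WBW..
..B...
......

Derivation:
Place W at (1,1); scan 8 dirs for brackets.
Dir NW: first cell '.' (not opp) -> no flip
Dir N: first cell '.' (not opp) -> no flip
Dir NE: first cell '.' (not opp) -> no flip
Dir W: first cell '.' (not opp) -> no flip
Dir E: first cell '.' (not opp) -> no flip
Dir SW: first cell '.' (not opp) -> no flip
Dir S: opp run (2,1) capped by W -> flip
Dir SE: opp run (2,2) capped by W -> flip
All flips: (2,1) (2,2)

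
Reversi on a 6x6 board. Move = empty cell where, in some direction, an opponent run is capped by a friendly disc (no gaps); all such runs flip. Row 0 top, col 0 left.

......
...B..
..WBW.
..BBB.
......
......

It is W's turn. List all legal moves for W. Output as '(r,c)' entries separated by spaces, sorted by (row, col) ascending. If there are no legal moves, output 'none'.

Answer: (0,2) (0,4) (4,2) (4,4)

Derivation:
(0,2): flips 1 -> legal
(0,3): no bracket -> illegal
(0,4): flips 1 -> legal
(1,2): no bracket -> illegal
(1,4): no bracket -> illegal
(2,1): no bracket -> illegal
(2,5): no bracket -> illegal
(3,1): no bracket -> illegal
(3,5): no bracket -> illegal
(4,1): no bracket -> illegal
(4,2): flips 2 -> legal
(4,3): no bracket -> illegal
(4,4): flips 2 -> legal
(4,5): no bracket -> illegal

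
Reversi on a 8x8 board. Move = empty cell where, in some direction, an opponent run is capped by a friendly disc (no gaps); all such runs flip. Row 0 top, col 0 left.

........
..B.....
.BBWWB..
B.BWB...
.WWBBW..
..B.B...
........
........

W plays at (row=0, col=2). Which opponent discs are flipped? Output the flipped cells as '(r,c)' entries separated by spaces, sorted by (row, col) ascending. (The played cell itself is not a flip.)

Dir NW: edge -> no flip
Dir N: edge -> no flip
Dir NE: edge -> no flip
Dir W: first cell '.' (not opp) -> no flip
Dir E: first cell '.' (not opp) -> no flip
Dir SW: first cell '.' (not opp) -> no flip
Dir S: opp run (1,2) (2,2) (3,2) capped by W -> flip
Dir SE: first cell '.' (not opp) -> no flip

Answer: (1,2) (2,2) (3,2)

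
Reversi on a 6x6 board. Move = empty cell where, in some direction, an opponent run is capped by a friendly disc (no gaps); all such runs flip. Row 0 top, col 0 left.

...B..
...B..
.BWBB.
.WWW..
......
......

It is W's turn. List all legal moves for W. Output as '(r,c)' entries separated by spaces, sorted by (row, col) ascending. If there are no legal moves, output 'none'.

(0,2): no bracket -> illegal
(0,4): flips 1 -> legal
(1,0): flips 1 -> legal
(1,1): flips 1 -> legal
(1,2): no bracket -> illegal
(1,4): flips 1 -> legal
(1,5): flips 1 -> legal
(2,0): flips 1 -> legal
(2,5): flips 2 -> legal
(3,0): no bracket -> illegal
(3,4): no bracket -> illegal
(3,5): no bracket -> illegal

Answer: (0,4) (1,0) (1,1) (1,4) (1,5) (2,0) (2,5)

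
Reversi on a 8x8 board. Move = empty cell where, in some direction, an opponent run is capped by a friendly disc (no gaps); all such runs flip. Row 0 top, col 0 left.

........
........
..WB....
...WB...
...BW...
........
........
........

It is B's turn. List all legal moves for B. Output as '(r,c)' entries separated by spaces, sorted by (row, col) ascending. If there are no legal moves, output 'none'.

Answer: (2,1) (3,2) (4,5) (5,4)

Derivation:
(1,1): no bracket -> illegal
(1,2): no bracket -> illegal
(1,3): no bracket -> illegal
(2,1): flips 1 -> legal
(2,4): no bracket -> illegal
(3,1): no bracket -> illegal
(3,2): flips 1 -> legal
(3,5): no bracket -> illegal
(4,2): no bracket -> illegal
(4,5): flips 1 -> legal
(5,3): no bracket -> illegal
(5,4): flips 1 -> legal
(5,5): no bracket -> illegal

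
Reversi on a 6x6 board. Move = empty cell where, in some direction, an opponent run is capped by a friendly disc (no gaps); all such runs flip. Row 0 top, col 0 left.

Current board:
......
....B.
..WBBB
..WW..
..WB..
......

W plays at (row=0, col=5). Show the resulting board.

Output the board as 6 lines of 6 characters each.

Place W at (0,5); scan 8 dirs for brackets.
Dir NW: edge -> no flip
Dir N: edge -> no flip
Dir NE: edge -> no flip
Dir W: first cell '.' (not opp) -> no flip
Dir E: edge -> no flip
Dir SW: opp run (1,4) (2,3) capped by W -> flip
Dir S: first cell '.' (not opp) -> no flip
Dir SE: edge -> no flip
All flips: (1,4) (2,3)

Answer: .....W
....W.
..WWBB
..WW..
..WB..
......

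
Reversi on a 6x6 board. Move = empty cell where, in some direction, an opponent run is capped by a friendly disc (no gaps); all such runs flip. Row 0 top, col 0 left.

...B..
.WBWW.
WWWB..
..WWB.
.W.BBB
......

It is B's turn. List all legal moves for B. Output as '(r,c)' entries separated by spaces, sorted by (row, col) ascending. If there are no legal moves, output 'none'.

Answer: (0,0) (0,5) (1,0) (1,5) (2,5) (3,0) (3,1) (4,2) (5,0)

Derivation:
(0,0): flips 3 -> legal
(0,1): no bracket -> illegal
(0,2): no bracket -> illegal
(0,4): no bracket -> illegal
(0,5): flips 1 -> legal
(1,0): flips 3 -> legal
(1,5): flips 2 -> legal
(2,4): no bracket -> illegal
(2,5): flips 1 -> legal
(3,0): flips 1 -> legal
(3,1): flips 2 -> legal
(4,0): no bracket -> illegal
(4,2): flips 2 -> legal
(5,0): flips 2 -> legal
(5,1): no bracket -> illegal
(5,2): no bracket -> illegal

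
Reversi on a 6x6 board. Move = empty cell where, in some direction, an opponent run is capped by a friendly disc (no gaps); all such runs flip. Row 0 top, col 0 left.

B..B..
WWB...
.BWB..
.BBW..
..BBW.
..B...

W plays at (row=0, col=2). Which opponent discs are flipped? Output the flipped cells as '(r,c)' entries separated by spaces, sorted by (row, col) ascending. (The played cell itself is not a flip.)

Answer: (1,2)

Derivation:
Dir NW: edge -> no flip
Dir N: edge -> no flip
Dir NE: edge -> no flip
Dir W: first cell '.' (not opp) -> no flip
Dir E: opp run (0,3), next='.' -> no flip
Dir SW: first cell 'W' (not opp) -> no flip
Dir S: opp run (1,2) capped by W -> flip
Dir SE: first cell '.' (not opp) -> no flip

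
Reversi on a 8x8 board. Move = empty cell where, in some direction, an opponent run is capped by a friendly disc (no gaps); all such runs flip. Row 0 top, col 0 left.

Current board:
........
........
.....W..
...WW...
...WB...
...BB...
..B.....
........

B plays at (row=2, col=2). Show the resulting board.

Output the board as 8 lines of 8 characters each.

Answer: ........
........
..B..W..
...BW...
...WB...
...BB...
..B.....
........

Derivation:
Place B at (2,2); scan 8 dirs for brackets.
Dir NW: first cell '.' (not opp) -> no flip
Dir N: first cell '.' (not opp) -> no flip
Dir NE: first cell '.' (not opp) -> no flip
Dir W: first cell '.' (not opp) -> no flip
Dir E: first cell '.' (not opp) -> no flip
Dir SW: first cell '.' (not opp) -> no flip
Dir S: first cell '.' (not opp) -> no flip
Dir SE: opp run (3,3) capped by B -> flip
All flips: (3,3)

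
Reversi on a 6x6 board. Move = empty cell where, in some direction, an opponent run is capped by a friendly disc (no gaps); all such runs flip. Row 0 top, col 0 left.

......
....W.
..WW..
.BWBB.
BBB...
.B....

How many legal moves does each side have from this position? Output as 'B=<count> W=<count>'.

-- B to move --
(0,3): no bracket -> illegal
(0,4): no bracket -> illegal
(0,5): flips 3 -> legal
(1,1): flips 1 -> legal
(1,2): flips 3 -> legal
(1,3): flips 2 -> legal
(1,5): no bracket -> illegal
(2,1): no bracket -> illegal
(2,4): no bracket -> illegal
(2,5): no bracket -> illegal
(4,3): no bracket -> illegal
B mobility = 4
-- W to move --
(2,0): no bracket -> illegal
(2,1): no bracket -> illegal
(2,4): no bracket -> illegal
(2,5): no bracket -> illegal
(3,0): flips 1 -> legal
(3,5): flips 2 -> legal
(4,3): flips 1 -> legal
(4,4): flips 1 -> legal
(4,5): flips 1 -> legal
(5,0): flips 1 -> legal
(5,2): flips 1 -> legal
(5,3): no bracket -> illegal
W mobility = 7

Answer: B=4 W=7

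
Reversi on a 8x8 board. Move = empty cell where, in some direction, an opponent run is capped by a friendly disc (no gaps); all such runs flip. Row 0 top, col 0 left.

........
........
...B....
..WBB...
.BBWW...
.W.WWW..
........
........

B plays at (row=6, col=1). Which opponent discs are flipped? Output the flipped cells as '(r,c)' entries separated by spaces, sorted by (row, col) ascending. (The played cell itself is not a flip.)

Dir NW: first cell '.' (not opp) -> no flip
Dir N: opp run (5,1) capped by B -> flip
Dir NE: first cell '.' (not opp) -> no flip
Dir W: first cell '.' (not opp) -> no flip
Dir E: first cell '.' (not opp) -> no flip
Dir SW: first cell '.' (not opp) -> no flip
Dir S: first cell '.' (not opp) -> no flip
Dir SE: first cell '.' (not opp) -> no flip

Answer: (5,1)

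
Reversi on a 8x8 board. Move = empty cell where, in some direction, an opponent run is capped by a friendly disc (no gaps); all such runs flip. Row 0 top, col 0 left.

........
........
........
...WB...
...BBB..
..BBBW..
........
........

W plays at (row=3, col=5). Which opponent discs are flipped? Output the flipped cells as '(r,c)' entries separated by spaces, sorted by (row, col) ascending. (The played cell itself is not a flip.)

Dir NW: first cell '.' (not opp) -> no flip
Dir N: first cell '.' (not opp) -> no flip
Dir NE: first cell '.' (not opp) -> no flip
Dir W: opp run (3,4) capped by W -> flip
Dir E: first cell '.' (not opp) -> no flip
Dir SW: opp run (4,4) (5,3), next='.' -> no flip
Dir S: opp run (4,5) capped by W -> flip
Dir SE: first cell '.' (not opp) -> no flip

Answer: (3,4) (4,5)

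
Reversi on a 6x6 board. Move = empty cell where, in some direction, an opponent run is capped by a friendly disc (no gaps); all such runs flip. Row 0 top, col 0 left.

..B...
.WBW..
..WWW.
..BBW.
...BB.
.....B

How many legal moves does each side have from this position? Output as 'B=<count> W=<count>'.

Answer: B=9 W=7

Derivation:
-- B to move --
(0,0): flips 2 -> legal
(0,1): no bracket -> illegal
(0,3): flips 2 -> legal
(0,4): no bracket -> illegal
(1,0): flips 1 -> legal
(1,4): flips 4 -> legal
(1,5): flips 1 -> legal
(2,0): flips 1 -> legal
(2,1): no bracket -> illegal
(2,5): flips 1 -> legal
(3,1): no bracket -> illegal
(3,5): flips 3 -> legal
(4,5): flips 2 -> legal
B mobility = 9
-- W to move --
(0,1): flips 1 -> legal
(0,3): no bracket -> illegal
(2,1): no bracket -> illegal
(3,1): flips 2 -> legal
(3,5): no bracket -> illegal
(4,1): flips 1 -> legal
(4,2): flips 2 -> legal
(4,5): no bracket -> illegal
(5,2): flips 1 -> legal
(5,3): flips 2 -> legal
(5,4): flips 1 -> legal
W mobility = 7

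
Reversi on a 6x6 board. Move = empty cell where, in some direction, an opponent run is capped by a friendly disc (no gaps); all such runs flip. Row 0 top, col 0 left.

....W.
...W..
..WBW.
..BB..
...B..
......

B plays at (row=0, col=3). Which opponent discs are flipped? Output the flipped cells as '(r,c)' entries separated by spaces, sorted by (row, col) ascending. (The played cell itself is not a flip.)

Answer: (1,3)

Derivation:
Dir NW: edge -> no flip
Dir N: edge -> no flip
Dir NE: edge -> no flip
Dir W: first cell '.' (not opp) -> no flip
Dir E: opp run (0,4), next='.' -> no flip
Dir SW: first cell '.' (not opp) -> no flip
Dir S: opp run (1,3) capped by B -> flip
Dir SE: first cell '.' (not opp) -> no flip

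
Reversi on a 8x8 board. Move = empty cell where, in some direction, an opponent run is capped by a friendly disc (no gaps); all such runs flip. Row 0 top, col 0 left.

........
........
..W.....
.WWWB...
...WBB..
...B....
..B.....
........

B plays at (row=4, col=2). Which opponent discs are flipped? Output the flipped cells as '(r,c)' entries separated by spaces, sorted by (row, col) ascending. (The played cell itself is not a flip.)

Answer: (4,3)

Derivation:
Dir NW: opp run (3,1), next='.' -> no flip
Dir N: opp run (3,2) (2,2), next='.' -> no flip
Dir NE: opp run (3,3), next='.' -> no flip
Dir W: first cell '.' (not opp) -> no flip
Dir E: opp run (4,3) capped by B -> flip
Dir SW: first cell '.' (not opp) -> no flip
Dir S: first cell '.' (not opp) -> no flip
Dir SE: first cell 'B' (not opp) -> no flip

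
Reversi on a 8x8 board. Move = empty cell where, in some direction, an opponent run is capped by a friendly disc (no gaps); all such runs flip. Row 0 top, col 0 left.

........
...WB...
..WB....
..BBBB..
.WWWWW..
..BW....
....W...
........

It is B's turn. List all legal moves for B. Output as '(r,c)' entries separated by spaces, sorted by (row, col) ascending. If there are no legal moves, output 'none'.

Answer: (0,3) (1,1) (1,2) (2,1) (3,0) (5,0) (5,1) (5,4) (5,5) (5,6) (6,2) (6,3)

Derivation:
(0,2): no bracket -> illegal
(0,3): flips 1 -> legal
(0,4): no bracket -> illegal
(1,1): flips 1 -> legal
(1,2): flips 2 -> legal
(2,1): flips 1 -> legal
(2,4): no bracket -> illegal
(3,0): flips 1 -> legal
(3,1): no bracket -> illegal
(3,6): no bracket -> illegal
(4,0): no bracket -> illegal
(4,6): no bracket -> illegal
(5,0): flips 1 -> legal
(5,1): flips 1 -> legal
(5,4): flips 3 -> legal
(5,5): flips 2 -> legal
(5,6): flips 1 -> legal
(6,2): flips 2 -> legal
(6,3): flips 2 -> legal
(6,5): no bracket -> illegal
(7,3): no bracket -> illegal
(7,4): no bracket -> illegal
(7,5): no bracket -> illegal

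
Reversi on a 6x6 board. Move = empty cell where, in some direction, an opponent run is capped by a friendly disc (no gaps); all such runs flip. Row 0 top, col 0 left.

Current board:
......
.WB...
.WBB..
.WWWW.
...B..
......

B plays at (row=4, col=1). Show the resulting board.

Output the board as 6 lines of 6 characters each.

Place B at (4,1); scan 8 dirs for brackets.
Dir NW: first cell '.' (not opp) -> no flip
Dir N: opp run (3,1) (2,1) (1,1), next='.' -> no flip
Dir NE: opp run (3,2) capped by B -> flip
Dir W: first cell '.' (not opp) -> no flip
Dir E: first cell '.' (not opp) -> no flip
Dir SW: first cell '.' (not opp) -> no flip
Dir S: first cell '.' (not opp) -> no flip
Dir SE: first cell '.' (not opp) -> no flip
All flips: (3,2)

Answer: ......
.WB...
.WBB..
.WBWW.
.B.B..
......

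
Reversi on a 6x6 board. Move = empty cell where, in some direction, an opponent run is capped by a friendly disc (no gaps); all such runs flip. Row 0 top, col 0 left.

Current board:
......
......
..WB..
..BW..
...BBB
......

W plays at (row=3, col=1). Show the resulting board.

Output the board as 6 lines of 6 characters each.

Answer: ......
......
..WB..
.WWW..
...BBB
......

Derivation:
Place W at (3,1); scan 8 dirs for brackets.
Dir NW: first cell '.' (not opp) -> no flip
Dir N: first cell '.' (not opp) -> no flip
Dir NE: first cell 'W' (not opp) -> no flip
Dir W: first cell '.' (not opp) -> no flip
Dir E: opp run (3,2) capped by W -> flip
Dir SW: first cell '.' (not opp) -> no flip
Dir S: first cell '.' (not opp) -> no flip
Dir SE: first cell '.' (not opp) -> no flip
All flips: (3,2)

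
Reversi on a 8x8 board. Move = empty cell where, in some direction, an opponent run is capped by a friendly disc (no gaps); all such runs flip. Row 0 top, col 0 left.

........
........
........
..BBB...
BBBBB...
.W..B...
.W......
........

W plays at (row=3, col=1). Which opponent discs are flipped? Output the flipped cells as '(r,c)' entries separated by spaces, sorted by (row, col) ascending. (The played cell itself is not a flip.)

Answer: (4,1)

Derivation:
Dir NW: first cell '.' (not opp) -> no flip
Dir N: first cell '.' (not opp) -> no flip
Dir NE: first cell '.' (not opp) -> no flip
Dir W: first cell '.' (not opp) -> no flip
Dir E: opp run (3,2) (3,3) (3,4), next='.' -> no flip
Dir SW: opp run (4,0), next=edge -> no flip
Dir S: opp run (4,1) capped by W -> flip
Dir SE: opp run (4,2), next='.' -> no flip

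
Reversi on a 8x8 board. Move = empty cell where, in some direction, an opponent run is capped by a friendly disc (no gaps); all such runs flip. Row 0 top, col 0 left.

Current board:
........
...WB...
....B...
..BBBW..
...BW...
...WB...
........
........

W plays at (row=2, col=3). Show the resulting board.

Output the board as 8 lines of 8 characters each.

Answer: ........
...WB...
...WB...
..BWBW..
...WW...
...WB...
........
........

Derivation:
Place W at (2,3); scan 8 dirs for brackets.
Dir NW: first cell '.' (not opp) -> no flip
Dir N: first cell 'W' (not opp) -> no flip
Dir NE: opp run (1,4), next='.' -> no flip
Dir W: first cell '.' (not opp) -> no flip
Dir E: opp run (2,4), next='.' -> no flip
Dir SW: opp run (3,2), next='.' -> no flip
Dir S: opp run (3,3) (4,3) capped by W -> flip
Dir SE: opp run (3,4), next='.' -> no flip
All flips: (3,3) (4,3)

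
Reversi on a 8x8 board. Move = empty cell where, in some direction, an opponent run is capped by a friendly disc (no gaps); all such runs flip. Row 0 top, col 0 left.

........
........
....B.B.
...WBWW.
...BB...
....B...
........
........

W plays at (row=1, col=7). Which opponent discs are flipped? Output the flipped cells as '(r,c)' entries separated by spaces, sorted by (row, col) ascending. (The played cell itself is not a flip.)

Answer: (2,6)

Derivation:
Dir NW: first cell '.' (not opp) -> no flip
Dir N: first cell '.' (not opp) -> no flip
Dir NE: edge -> no flip
Dir W: first cell '.' (not opp) -> no flip
Dir E: edge -> no flip
Dir SW: opp run (2,6) capped by W -> flip
Dir S: first cell '.' (not opp) -> no flip
Dir SE: edge -> no flip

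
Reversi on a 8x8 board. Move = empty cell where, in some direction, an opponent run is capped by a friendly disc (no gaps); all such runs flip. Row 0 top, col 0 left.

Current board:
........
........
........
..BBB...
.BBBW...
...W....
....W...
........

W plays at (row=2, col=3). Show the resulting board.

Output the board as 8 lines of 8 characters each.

Answer: ........
........
...W....
..BWB...
.BBWW...
...W....
....W...
........

Derivation:
Place W at (2,3); scan 8 dirs for brackets.
Dir NW: first cell '.' (not opp) -> no flip
Dir N: first cell '.' (not opp) -> no flip
Dir NE: first cell '.' (not opp) -> no flip
Dir W: first cell '.' (not opp) -> no flip
Dir E: first cell '.' (not opp) -> no flip
Dir SW: opp run (3,2) (4,1), next='.' -> no flip
Dir S: opp run (3,3) (4,3) capped by W -> flip
Dir SE: opp run (3,4), next='.' -> no flip
All flips: (3,3) (4,3)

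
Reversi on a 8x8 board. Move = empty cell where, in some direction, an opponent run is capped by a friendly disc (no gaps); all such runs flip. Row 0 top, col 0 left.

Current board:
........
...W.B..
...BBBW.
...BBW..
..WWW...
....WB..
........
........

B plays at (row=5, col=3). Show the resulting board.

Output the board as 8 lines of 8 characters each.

Answer: ........
...W.B..
...BBBW.
...BBW..
..WBW...
...BBB..
........
........

Derivation:
Place B at (5,3); scan 8 dirs for brackets.
Dir NW: opp run (4,2), next='.' -> no flip
Dir N: opp run (4,3) capped by B -> flip
Dir NE: opp run (4,4) (3,5) (2,6), next='.' -> no flip
Dir W: first cell '.' (not opp) -> no flip
Dir E: opp run (5,4) capped by B -> flip
Dir SW: first cell '.' (not opp) -> no flip
Dir S: first cell '.' (not opp) -> no flip
Dir SE: first cell '.' (not opp) -> no flip
All flips: (4,3) (5,4)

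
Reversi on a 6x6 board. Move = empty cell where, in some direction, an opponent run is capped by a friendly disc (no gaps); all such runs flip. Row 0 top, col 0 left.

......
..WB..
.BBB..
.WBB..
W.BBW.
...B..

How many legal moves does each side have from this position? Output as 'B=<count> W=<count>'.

Answer: B=10 W=7

Derivation:
-- B to move --
(0,1): flips 1 -> legal
(0,2): flips 1 -> legal
(0,3): flips 1 -> legal
(1,1): flips 1 -> legal
(2,0): flips 1 -> legal
(3,0): flips 1 -> legal
(3,4): no bracket -> illegal
(3,5): flips 1 -> legal
(4,1): flips 1 -> legal
(4,5): flips 1 -> legal
(5,0): no bracket -> illegal
(5,1): no bracket -> illegal
(5,4): no bracket -> illegal
(5,5): flips 1 -> legal
B mobility = 10
-- W to move --
(0,2): no bracket -> illegal
(0,3): no bracket -> illegal
(0,4): flips 2 -> legal
(1,0): no bracket -> illegal
(1,1): flips 3 -> legal
(1,4): flips 1 -> legal
(2,0): no bracket -> illegal
(2,4): no bracket -> illegal
(3,0): flips 1 -> legal
(3,4): flips 3 -> legal
(4,1): flips 2 -> legal
(5,1): no bracket -> illegal
(5,2): flips 3 -> legal
(5,4): no bracket -> illegal
W mobility = 7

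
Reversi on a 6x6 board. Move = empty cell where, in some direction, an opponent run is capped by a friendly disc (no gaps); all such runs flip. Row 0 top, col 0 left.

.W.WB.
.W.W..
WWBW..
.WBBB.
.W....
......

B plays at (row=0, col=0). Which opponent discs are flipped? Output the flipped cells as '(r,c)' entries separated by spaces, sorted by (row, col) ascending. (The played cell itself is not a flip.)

Dir NW: edge -> no flip
Dir N: edge -> no flip
Dir NE: edge -> no flip
Dir W: edge -> no flip
Dir E: opp run (0,1), next='.' -> no flip
Dir SW: edge -> no flip
Dir S: first cell '.' (not opp) -> no flip
Dir SE: opp run (1,1) capped by B -> flip

Answer: (1,1)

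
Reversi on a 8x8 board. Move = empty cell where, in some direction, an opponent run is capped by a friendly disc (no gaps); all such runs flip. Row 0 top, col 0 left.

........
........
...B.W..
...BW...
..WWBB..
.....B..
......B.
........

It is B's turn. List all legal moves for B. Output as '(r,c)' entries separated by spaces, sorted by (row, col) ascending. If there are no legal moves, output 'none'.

(1,4): no bracket -> illegal
(1,5): no bracket -> illegal
(1,6): no bracket -> illegal
(2,4): flips 1 -> legal
(2,6): no bracket -> illegal
(3,1): no bracket -> illegal
(3,2): no bracket -> illegal
(3,5): flips 1 -> legal
(3,6): no bracket -> illegal
(4,1): flips 2 -> legal
(5,1): flips 1 -> legal
(5,2): no bracket -> illegal
(5,3): flips 1 -> legal
(5,4): no bracket -> illegal

Answer: (2,4) (3,5) (4,1) (5,1) (5,3)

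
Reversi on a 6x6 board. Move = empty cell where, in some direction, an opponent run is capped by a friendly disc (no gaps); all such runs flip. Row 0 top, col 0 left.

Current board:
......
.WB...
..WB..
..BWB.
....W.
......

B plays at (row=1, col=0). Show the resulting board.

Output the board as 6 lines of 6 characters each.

Place B at (1,0); scan 8 dirs for brackets.
Dir NW: edge -> no flip
Dir N: first cell '.' (not opp) -> no flip
Dir NE: first cell '.' (not opp) -> no flip
Dir W: edge -> no flip
Dir E: opp run (1,1) capped by B -> flip
Dir SW: edge -> no flip
Dir S: first cell '.' (not opp) -> no flip
Dir SE: first cell '.' (not opp) -> no flip
All flips: (1,1)

Answer: ......
BBB...
..WB..
..BWB.
....W.
......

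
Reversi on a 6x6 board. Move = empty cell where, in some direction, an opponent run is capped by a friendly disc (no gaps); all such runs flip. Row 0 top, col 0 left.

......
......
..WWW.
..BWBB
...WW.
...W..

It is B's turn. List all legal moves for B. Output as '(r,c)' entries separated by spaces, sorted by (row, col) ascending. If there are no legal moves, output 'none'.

(1,1): no bracket -> illegal
(1,2): flips 2 -> legal
(1,3): flips 1 -> legal
(1,4): flips 2 -> legal
(1,5): no bracket -> illegal
(2,1): no bracket -> illegal
(2,5): no bracket -> illegal
(3,1): no bracket -> illegal
(4,2): no bracket -> illegal
(4,5): no bracket -> illegal
(5,2): flips 1 -> legal
(5,4): flips 2 -> legal
(5,5): no bracket -> illegal

Answer: (1,2) (1,3) (1,4) (5,2) (5,4)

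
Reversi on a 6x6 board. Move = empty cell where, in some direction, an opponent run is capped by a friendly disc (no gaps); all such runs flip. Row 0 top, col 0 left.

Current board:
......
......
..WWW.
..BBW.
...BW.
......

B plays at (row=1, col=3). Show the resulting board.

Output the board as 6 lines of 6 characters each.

Answer: ......
...B..
..WBW.
..BBW.
...BW.
......

Derivation:
Place B at (1,3); scan 8 dirs for brackets.
Dir NW: first cell '.' (not opp) -> no flip
Dir N: first cell '.' (not opp) -> no flip
Dir NE: first cell '.' (not opp) -> no flip
Dir W: first cell '.' (not opp) -> no flip
Dir E: first cell '.' (not opp) -> no flip
Dir SW: opp run (2,2), next='.' -> no flip
Dir S: opp run (2,3) capped by B -> flip
Dir SE: opp run (2,4), next='.' -> no flip
All flips: (2,3)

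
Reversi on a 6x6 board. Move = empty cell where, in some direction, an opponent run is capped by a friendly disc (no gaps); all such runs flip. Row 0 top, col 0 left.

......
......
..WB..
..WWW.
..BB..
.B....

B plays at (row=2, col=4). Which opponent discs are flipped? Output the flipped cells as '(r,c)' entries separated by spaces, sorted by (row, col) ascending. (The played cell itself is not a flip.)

Answer: (3,3)

Derivation:
Dir NW: first cell '.' (not opp) -> no flip
Dir N: first cell '.' (not opp) -> no flip
Dir NE: first cell '.' (not opp) -> no flip
Dir W: first cell 'B' (not opp) -> no flip
Dir E: first cell '.' (not opp) -> no flip
Dir SW: opp run (3,3) capped by B -> flip
Dir S: opp run (3,4), next='.' -> no flip
Dir SE: first cell '.' (not opp) -> no flip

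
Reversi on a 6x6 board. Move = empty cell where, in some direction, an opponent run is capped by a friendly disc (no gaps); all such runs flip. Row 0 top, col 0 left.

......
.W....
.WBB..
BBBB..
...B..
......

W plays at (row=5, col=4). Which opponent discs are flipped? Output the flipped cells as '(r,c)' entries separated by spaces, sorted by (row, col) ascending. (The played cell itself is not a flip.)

Dir NW: opp run (4,3) (3,2) capped by W -> flip
Dir N: first cell '.' (not opp) -> no flip
Dir NE: first cell '.' (not opp) -> no flip
Dir W: first cell '.' (not opp) -> no flip
Dir E: first cell '.' (not opp) -> no flip
Dir SW: edge -> no flip
Dir S: edge -> no flip
Dir SE: edge -> no flip

Answer: (3,2) (4,3)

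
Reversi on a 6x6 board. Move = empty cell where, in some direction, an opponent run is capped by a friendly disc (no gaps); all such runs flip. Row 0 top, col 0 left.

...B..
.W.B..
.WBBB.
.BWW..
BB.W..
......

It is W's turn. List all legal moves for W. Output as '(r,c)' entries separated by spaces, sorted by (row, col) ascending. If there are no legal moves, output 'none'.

Answer: (1,2) (1,4) (1,5) (2,5) (3,0) (5,0) (5,1)

Derivation:
(0,2): no bracket -> illegal
(0,4): no bracket -> illegal
(1,2): flips 1 -> legal
(1,4): flips 1 -> legal
(1,5): flips 1 -> legal
(2,0): no bracket -> illegal
(2,5): flips 3 -> legal
(3,0): flips 1 -> legal
(3,4): no bracket -> illegal
(3,5): no bracket -> illegal
(4,2): no bracket -> illegal
(5,0): flips 1 -> legal
(5,1): flips 2 -> legal
(5,2): no bracket -> illegal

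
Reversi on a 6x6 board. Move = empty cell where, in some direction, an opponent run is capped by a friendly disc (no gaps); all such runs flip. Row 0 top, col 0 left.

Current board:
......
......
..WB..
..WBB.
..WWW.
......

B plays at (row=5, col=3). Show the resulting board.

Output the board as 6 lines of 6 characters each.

Place B at (5,3); scan 8 dirs for brackets.
Dir NW: opp run (4,2), next='.' -> no flip
Dir N: opp run (4,3) capped by B -> flip
Dir NE: opp run (4,4), next='.' -> no flip
Dir W: first cell '.' (not opp) -> no flip
Dir E: first cell '.' (not opp) -> no flip
Dir SW: edge -> no flip
Dir S: edge -> no flip
Dir SE: edge -> no flip
All flips: (4,3)

Answer: ......
......
..WB..
..WBB.
..WBW.
...B..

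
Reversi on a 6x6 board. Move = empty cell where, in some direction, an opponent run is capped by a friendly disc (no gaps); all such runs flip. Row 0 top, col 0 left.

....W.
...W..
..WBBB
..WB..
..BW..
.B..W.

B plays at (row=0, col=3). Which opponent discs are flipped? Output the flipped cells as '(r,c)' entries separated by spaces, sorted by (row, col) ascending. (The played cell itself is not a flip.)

Dir NW: edge -> no flip
Dir N: edge -> no flip
Dir NE: edge -> no flip
Dir W: first cell '.' (not opp) -> no flip
Dir E: opp run (0,4), next='.' -> no flip
Dir SW: first cell '.' (not opp) -> no flip
Dir S: opp run (1,3) capped by B -> flip
Dir SE: first cell '.' (not opp) -> no flip

Answer: (1,3)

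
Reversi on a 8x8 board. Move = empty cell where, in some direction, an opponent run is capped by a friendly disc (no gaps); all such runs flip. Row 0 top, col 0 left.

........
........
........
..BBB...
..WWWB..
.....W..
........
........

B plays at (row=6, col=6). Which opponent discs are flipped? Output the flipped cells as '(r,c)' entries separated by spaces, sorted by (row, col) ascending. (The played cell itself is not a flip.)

Answer: (4,4) (5,5)

Derivation:
Dir NW: opp run (5,5) (4,4) capped by B -> flip
Dir N: first cell '.' (not opp) -> no flip
Dir NE: first cell '.' (not opp) -> no flip
Dir W: first cell '.' (not opp) -> no flip
Dir E: first cell '.' (not opp) -> no flip
Dir SW: first cell '.' (not opp) -> no flip
Dir S: first cell '.' (not opp) -> no flip
Dir SE: first cell '.' (not opp) -> no flip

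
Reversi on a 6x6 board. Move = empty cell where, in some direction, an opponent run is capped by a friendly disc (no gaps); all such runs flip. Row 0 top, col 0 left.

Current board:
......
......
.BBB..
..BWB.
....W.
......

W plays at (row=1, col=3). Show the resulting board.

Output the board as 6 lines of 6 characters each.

Place W at (1,3); scan 8 dirs for brackets.
Dir NW: first cell '.' (not opp) -> no flip
Dir N: first cell '.' (not opp) -> no flip
Dir NE: first cell '.' (not opp) -> no flip
Dir W: first cell '.' (not opp) -> no flip
Dir E: first cell '.' (not opp) -> no flip
Dir SW: opp run (2,2), next='.' -> no flip
Dir S: opp run (2,3) capped by W -> flip
Dir SE: first cell '.' (not opp) -> no flip
All flips: (2,3)

Answer: ......
...W..
.BBW..
..BWB.
....W.
......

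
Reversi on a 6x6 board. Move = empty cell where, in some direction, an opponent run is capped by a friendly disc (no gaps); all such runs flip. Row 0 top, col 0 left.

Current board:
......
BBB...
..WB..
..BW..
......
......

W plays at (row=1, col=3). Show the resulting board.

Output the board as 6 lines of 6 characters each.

Place W at (1,3); scan 8 dirs for brackets.
Dir NW: first cell '.' (not opp) -> no flip
Dir N: first cell '.' (not opp) -> no flip
Dir NE: first cell '.' (not opp) -> no flip
Dir W: opp run (1,2) (1,1) (1,0), next=edge -> no flip
Dir E: first cell '.' (not opp) -> no flip
Dir SW: first cell 'W' (not opp) -> no flip
Dir S: opp run (2,3) capped by W -> flip
Dir SE: first cell '.' (not opp) -> no flip
All flips: (2,3)

Answer: ......
BBBW..
..WW..
..BW..
......
......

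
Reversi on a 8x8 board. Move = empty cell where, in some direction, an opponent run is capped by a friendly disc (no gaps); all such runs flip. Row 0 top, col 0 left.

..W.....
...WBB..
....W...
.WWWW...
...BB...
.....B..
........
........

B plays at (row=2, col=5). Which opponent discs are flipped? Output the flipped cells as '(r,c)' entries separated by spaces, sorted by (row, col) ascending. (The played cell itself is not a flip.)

Answer: (3,4)

Derivation:
Dir NW: first cell 'B' (not opp) -> no flip
Dir N: first cell 'B' (not opp) -> no flip
Dir NE: first cell '.' (not opp) -> no flip
Dir W: opp run (2,4), next='.' -> no flip
Dir E: first cell '.' (not opp) -> no flip
Dir SW: opp run (3,4) capped by B -> flip
Dir S: first cell '.' (not opp) -> no flip
Dir SE: first cell '.' (not opp) -> no flip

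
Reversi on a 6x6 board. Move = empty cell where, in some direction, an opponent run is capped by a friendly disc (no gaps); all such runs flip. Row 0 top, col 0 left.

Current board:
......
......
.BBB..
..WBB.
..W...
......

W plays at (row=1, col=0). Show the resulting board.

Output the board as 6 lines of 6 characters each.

Answer: ......
W.....
.WBB..
..WBB.
..W...
......

Derivation:
Place W at (1,0); scan 8 dirs for brackets.
Dir NW: edge -> no flip
Dir N: first cell '.' (not opp) -> no flip
Dir NE: first cell '.' (not opp) -> no flip
Dir W: edge -> no flip
Dir E: first cell '.' (not opp) -> no flip
Dir SW: edge -> no flip
Dir S: first cell '.' (not opp) -> no flip
Dir SE: opp run (2,1) capped by W -> flip
All flips: (2,1)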